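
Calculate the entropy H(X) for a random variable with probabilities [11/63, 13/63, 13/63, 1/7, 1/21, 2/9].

H(X) = -Σ p(x) log₂ p(x)
  -11/63 × log₂(11/63) = 0.4396
  -13/63 × log₂(13/63) = 0.4698
  -13/63 × log₂(13/63) = 0.4698
  -1/7 × log₂(1/7) = 0.4011
  -1/21 × log₂(1/21) = 0.2092
  -2/9 × log₂(2/9) = 0.4822
H(X) = 2.4717 bits


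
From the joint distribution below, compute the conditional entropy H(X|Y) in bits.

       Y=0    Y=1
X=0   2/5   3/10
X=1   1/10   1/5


H(X|Y) = Σ_y p(y) H(X|Y=y)
  p(Y=0) = 1/2, H(X|Y=0) = 0.7219
  p(Y=1) = 1/2, H(X|Y=1) = 0.9710
H(X|Y) = 0.5000×0.7219 + 0.5000×0.9710 = 0.8464 bits


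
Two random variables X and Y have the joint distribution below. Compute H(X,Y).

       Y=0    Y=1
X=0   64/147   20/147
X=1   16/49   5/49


H(X,Y) = -Σ p(x,y) log₂ p(x,y)
  p(0,0)=64/147: -0.4354 × log₂(0.4354) = 0.5223
  p(0,1)=20/147: -0.1361 × log₂(0.1361) = 0.3915
  p(1,0)=16/49: -0.3265 × log₂(0.3265) = 0.5273
  p(1,1)=5/49: -0.1020 × log₂(0.1020) = 0.3360
H(X,Y) = 1.7771 bits


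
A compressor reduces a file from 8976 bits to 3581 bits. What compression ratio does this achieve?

Compression ratio = Original / Compressed
= 8976 / 3581 = 2.51:1


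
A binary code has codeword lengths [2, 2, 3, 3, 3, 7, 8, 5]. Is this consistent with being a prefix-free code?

Kraft inequality: Σ 2^(-l_i) ≤ 1 for prefix-free code
Calculating: 2^(-2) + 2^(-2) + 2^(-3) + 2^(-3) + 2^(-3) + 2^(-7) + 2^(-8) + 2^(-5)
= 0.25 + 0.25 + 0.125 + 0.125 + 0.125 + 0.0078125 + 0.00390625 + 0.03125
= 0.9180
Since 0.9180 ≤ 1, prefix-free code exists


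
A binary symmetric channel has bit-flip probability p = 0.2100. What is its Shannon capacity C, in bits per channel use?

For BSC with error probability p:
C = 1 - H(p) where H(p) is binary entropy
H(0.2100) = -0.2100 × log₂(0.2100) - 0.7900 × log₂(0.7900)
H(p) = 0.7415
C = 1 - 0.7415 = 0.2585 bits/use


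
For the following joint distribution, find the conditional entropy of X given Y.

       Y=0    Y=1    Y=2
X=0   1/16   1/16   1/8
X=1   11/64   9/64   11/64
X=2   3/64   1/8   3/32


H(X|Y) = Σ_y p(y) H(X|Y=y)
  p(Y=0) = 9/32, H(X|Y=0) = 1.3472
  p(Y=1) = 21/64, H(X|Y=1) = 1.5100
  p(Y=2) = 25/64, H(X|Y=2) = 1.5413
H(X|Y) = 0.2812×1.3472 + 0.3281×1.5100 + 0.3906×1.5413 = 1.4764 bits


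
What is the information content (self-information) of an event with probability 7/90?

Information content I(x) = -log₂(p(x))
I = -log₂(7/90) = -log₂(0.0778)
I = 3.6845 bits


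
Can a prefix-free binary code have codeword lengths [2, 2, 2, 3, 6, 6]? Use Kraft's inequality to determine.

Kraft inequality: Σ 2^(-l_i) ≤ 1 for prefix-free code
Calculating: 2^(-2) + 2^(-2) + 2^(-2) + 2^(-3) + 2^(-6) + 2^(-6)
= 0.25 + 0.25 + 0.25 + 0.125 + 0.015625 + 0.015625
= 0.9062
Since 0.9062 ≤ 1, prefix-free code exists


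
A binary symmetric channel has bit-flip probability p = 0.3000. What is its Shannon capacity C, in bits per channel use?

For BSC with error probability p:
C = 1 - H(p) where H(p) is binary entropy
H(0.3000) = -0.3000 × log₂(0.3000) - 0.7000 × log₂(0.7000)
H(p) = 0.8813
C = 1 - 0.8813 = 0.1187 bits/use


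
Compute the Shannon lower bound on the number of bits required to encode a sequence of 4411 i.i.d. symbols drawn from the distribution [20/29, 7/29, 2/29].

Entropy H = 1.1307 bits/symbol
Minimum bits = H × n = 1.1307 × 4411
= 4987.69 bits


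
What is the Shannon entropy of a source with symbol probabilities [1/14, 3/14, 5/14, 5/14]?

H(X) = -Σ p(x) log₂ p(x)
  -1/14 × log₂(1/14) = 0.2720
  -3/14 × log₂(3/14) = 0.4762
  -5/14 × log₂(5/14) = 0.5305
  -5/14 × log₂(5/14) = 0.5305
H(X) = 1.8092 bits


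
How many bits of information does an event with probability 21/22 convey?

Information content I(x) = -log₂(p(x))
I = -log₂(21/22) = -log₂(0.9545)
I = 0.0671 bits


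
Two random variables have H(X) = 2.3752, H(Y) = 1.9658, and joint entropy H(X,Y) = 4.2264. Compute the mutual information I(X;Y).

I(X;Y) = H(X) + H(Y) - H(X,Y)
I(X;Y) = 2.3752 + 1.9658 - 4.2264 = 0.1146 bits


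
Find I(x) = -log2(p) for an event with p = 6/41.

Information content I(x) = -log₂(p(x))
I = -log₂(6/41) = -log₂(0.1463)
I = 2.7726 bits


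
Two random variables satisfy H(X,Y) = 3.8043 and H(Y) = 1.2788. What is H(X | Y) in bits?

Chain rule: H(X,Y) = H(X|Y) + H(Y)
H(X|Y) = H(X,Y) - H(Y) = 3.8043 - 1.2788 = 2.5255 bits


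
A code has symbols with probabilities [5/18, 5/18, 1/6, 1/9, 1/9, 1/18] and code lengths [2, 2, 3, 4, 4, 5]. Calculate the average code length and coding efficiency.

Average length L = Σ p_i × l_i = 2.7778 bits
Entropy H = 2.3936 bits
Efficiency η = H/L × 100% = 86.17%


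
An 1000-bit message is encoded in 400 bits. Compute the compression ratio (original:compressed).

Compression ratio = Original / Compressed
= 1000 / 400 = 2.50:1


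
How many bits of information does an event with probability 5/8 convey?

Information content I(x) = -log₂(p(x))
I = -log₂(5/8) = -log₂(0.6250)
I = 0.6781 bits


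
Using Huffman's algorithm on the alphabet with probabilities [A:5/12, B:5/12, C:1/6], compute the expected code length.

Huffman tree construction:
Combine smallest probabilities repeatedly
Resulting codes:
  A: 11 (length 2)
  B: 0 (length 1)
  C: 10 (length 2)
Average length = Σ p(s) × length(s) = 1.5833 bits


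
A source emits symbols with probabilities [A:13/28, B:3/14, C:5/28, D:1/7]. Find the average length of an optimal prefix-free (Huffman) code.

Huffman tree construction:
Combine smallest probabilities repeatedly
Resulting codes:
  A: 0 (length 1)
  B: 10 (length 2)
  C: 111 (length 3)
  D: 110 (length 3)
Average length = Σ p(s) × length(s) = 1.8571 bits


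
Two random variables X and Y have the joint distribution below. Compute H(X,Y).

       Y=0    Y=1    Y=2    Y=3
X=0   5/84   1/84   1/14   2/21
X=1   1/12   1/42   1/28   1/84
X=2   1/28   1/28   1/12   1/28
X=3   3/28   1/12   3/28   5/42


H(X,Y) = -Σ p(x,y) log₂ p(x,y)
  p(0,0)=5/84: -0.0595 × log₂(0.0595) = 0.2423
  p(0,1)=1/84: -0.0119 × log₂(0.0119) = 0.0761
  p(0,2)=1/14: -0.0714 × log₂(0.0714) = 0.2720
  p(0,3)=2/21: -0.0952 × log₂(0.0952) = 0.3231
  p(1,0)=1/12: -0.0833 × log₂(0.0833) = 0.2987
  p(1,1)=1/42: -0.0238 × log₂(0.0238) = 0.1284
  p(1,2)=1/28: -0.0357 × log₂(0.0357) = 0.1717
  p(1,3)=1/84: -0.0119 × log₂(0.0119) = 0.0761
  p(2,0)=1/28: -0.0357 × log₂(0.0357) = 0.1717
  p(2,1)=1/28: -0.0357 × log₂(0.0357) = 0.1717
  p(2,2)=1/12: -0.0833 × log₂(0.0833) = 0.2987
  p(2,3)=1/28: -0.0357 × log₂(0.0357) = 0.1717
  p(3,0)=3/28: -0.1071 × log₂(0.1071) = 0.3453
  p(3,1)=1/12: -0.0833 × log₂(0.0833) = 0.2987
  p(3,2)=3/28: -0.1071 × log₂(0.1071) = 0.3453
  p(3,3)=5/42: -0.1190 × log₂(0.1190) = 0.3655
H(X,Y) = 3.7569 bits


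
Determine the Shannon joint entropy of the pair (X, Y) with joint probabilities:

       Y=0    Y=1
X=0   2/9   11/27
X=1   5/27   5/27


H(X,Y) = -Σ p(x,y) log₂ p(x,y)
  p(0,0)=2/9: -0.2222 × log₂(0.2222) = 0.4822
  p(0,1)=11/27: -0.4074 × log₂(0.4074) = 0.5278
  p(1,0)=5/27: -0.1852 × log₂(0.1852) = 0.4505
  p(1,1)=5/27: -0.1852 × log₂(0.1852) = 0.4505
H(X,Y) = 1.9111 bits


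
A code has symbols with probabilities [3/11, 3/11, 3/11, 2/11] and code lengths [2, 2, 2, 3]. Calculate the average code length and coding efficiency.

Average length L = Σ p_i × l_i = 2.1818 bits
Entropy H = 1.9808 bits
Efficiency η = H/L × 100% = 90.79%


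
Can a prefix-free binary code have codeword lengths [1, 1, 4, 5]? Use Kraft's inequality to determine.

Kraft inequality: Σ 2^(-l_i) ≤ 1 for prefix-free code
Calculating: 2^(-1) + 2^(-1) + 2^(-4) + 2^(-5)
= 0.5 + 0.5 + 0.0625 + 0.03125
= 1.0938
Since 1.0938 > 1, prefix-free code does not exist


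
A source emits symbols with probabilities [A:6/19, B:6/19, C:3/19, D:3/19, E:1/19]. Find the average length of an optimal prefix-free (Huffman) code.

Huffman tree construction:
Combine smallest probabilities repeatedly
Resulting codes:
  A: 10 (length 2)
  B: 11 (length 2)
  C: 011 (length 3)
  D: 00 (length 2)
  E: 010 (length 3)
Average length = Σ p(s) × length(s) = 2.2105 bits


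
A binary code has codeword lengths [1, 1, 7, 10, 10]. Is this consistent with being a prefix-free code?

Kraft inequality: Σ 2^(-l_i) ≤ 1 for prefix-free code
Calculating: 2^(-1) + 2^(-1) + 2^(-7) + 2^(-10) + 2^(-10)
= 0.5 + 0.5 + 0.0078125 + 0.0009765625 + 0.0009765625
= 1.0098
Since 1.0098 > 1, prefix-free code does not exist


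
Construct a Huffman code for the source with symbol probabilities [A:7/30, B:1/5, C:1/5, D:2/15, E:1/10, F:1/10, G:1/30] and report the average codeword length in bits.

Huffman tree construction:
Combine smallest probabilities repeatedly
Resulting codes:
  A: 01 (length 2)
  B: 111 (length 3)
  C: 00 (length 2)
  D: 101 (length 3)
  E: 1101 (length 4)
  F: 100 (length 3)
  G: 1100 (length 4)
Average length = Σ p(s) × length(s) = 2.7000 bits


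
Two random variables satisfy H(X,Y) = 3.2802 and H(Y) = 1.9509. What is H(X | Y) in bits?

Chain rule: H(X,Y) = H(X|Y) + H(Y)
H(X|Y) = H(X,Y) - H(Y) = 3.2802 - 1.9509 = 1.3293 bits


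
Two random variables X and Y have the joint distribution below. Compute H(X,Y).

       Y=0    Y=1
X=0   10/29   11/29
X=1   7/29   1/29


H(X,Y) = -Σ p(x,y) log₂ p(x,y)
  p(0,0)=10/29: -0.3448 × log₂(0.3448) = 0.5297
  p(0,1)=11/29: -0.3793 × log₂(0.3793) = 0.5305
  p(1,0)=7/29: -0.2414 × log₂(0.2414) = 0.4950
  p(1,1)=1/29: -0.0345 × log₂(0.0345) = 0.1675
H(X,Y) = 1.7227 bits


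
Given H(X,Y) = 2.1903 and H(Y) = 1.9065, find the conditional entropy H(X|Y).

Chain rule: H(X,Y) = H(X|Y) + H(Y)
H(X|Y) = H(X,Y) - H(Y) = 2.1903 - 1.9065 = 0.2838 bits


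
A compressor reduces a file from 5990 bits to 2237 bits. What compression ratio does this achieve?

Compression ratio = Original / Compressed
= 5990 / 2237 = 2.68:1


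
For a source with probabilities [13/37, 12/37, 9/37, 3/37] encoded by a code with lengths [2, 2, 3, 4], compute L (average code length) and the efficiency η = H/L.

Average length L = Σ p_i × l_i = 2.4054 bits
Entropy H = 1.8470 bits
Efficiency η = H/L × 100% = 76.79%


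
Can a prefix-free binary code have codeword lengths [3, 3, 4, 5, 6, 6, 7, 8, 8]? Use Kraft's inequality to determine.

Kraft inequality: Σ 2^(-l_i) ≤ 1 for prefix-free code
Calculating: 2^(-3) + 2^(-3) + 2^(-4) + 2^(-5) + 2^(-6) + 2^(-6) + 2^(-7) + 2^(-8) + 2^(-8)
= 0.125 + 0.125 + 0.0625 + 0.03125 + 0.015625 + 0.015625 + 0.0078125 + 0.00390625 + 0.00390625
= 0.3906
Since 0.3906 ≤ 1, prefix-free code exists


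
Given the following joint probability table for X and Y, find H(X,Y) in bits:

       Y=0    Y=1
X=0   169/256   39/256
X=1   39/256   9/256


H(X,Y) = -Σ p(x,y) log₂ p(x,y)
  p(0,0)=169/256: -0.6602 × log₂(0.6602) = 0.3955
  p(0,1)=39/256: -0.1523 × log₂(0.1523) = 0.4136
  p(1,0)=39/256: -0.1523 × log₂(0.1523) = 0.4136
  p(1,1)=9/256: -0.0352 × log₂(0.0352) = 0.1698
H(X,Y) = 1.3924 bits


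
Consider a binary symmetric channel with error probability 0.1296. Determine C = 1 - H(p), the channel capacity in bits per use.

For BSC with error probability p:
C = 1 - H(p) where H(p) is binary entropy
H(0.1296) = -0.1296 × log₂(0.1296) - 0.8704 × log₂(0.8704)
H(p) = 0.5563
C = 1 - 0.5563 = 0.4437 bits/use


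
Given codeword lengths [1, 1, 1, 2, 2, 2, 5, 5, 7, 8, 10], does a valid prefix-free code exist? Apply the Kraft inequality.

Kraft inequality: Σ 2^(-l_i) ≤ 1 for prefix-free code
Calculating: 2^(-1) + 2^(-1) + 2^(-1) + 2^(-2) + 2^(-2) + 2^(-2) + 2^(-5) + 2^(-5) + 2^(-7) + 2^(-8) + 2^(-10)
= 0.5 + 0.5 + 0.5 + 0.25 + 0.25 + 0.25 + 0.03125 + 0.03125 + 0.0078125 + 0.00390625 + 0.0009765625
= 2.3252
Since 2.3252 > 1, prefix-free code does not exist


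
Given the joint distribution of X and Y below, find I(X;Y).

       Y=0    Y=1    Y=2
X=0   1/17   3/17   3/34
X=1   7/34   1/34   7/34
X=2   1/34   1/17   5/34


H(X) = 1.5387, H(Y) = 1.5477, H(X,Y) = 2.8764
I(X;Y) = H(X) + H(Y) - H(X,Y) = 0.2101 bits


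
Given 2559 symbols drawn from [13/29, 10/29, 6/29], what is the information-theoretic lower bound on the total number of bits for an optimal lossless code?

Entropy H = 1.5189 bits/symbol
Minimum bits = H × n = 1.5189 × 2559
= 3886.74 bits


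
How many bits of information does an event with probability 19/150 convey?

Information content I(x) = -log₂(p(x))
I = -log₂(19/150) = -log₂(0.1267)
I = 2.9809 bits


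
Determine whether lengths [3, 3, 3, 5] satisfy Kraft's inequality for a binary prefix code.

Kraft inequality: Σ 2^(-l_i) ≤ 1 for prefix-free code
Calculating: 2^(-3) + 2^(-3) + 2^(-3) + 2^(-5)
= 0.125 + 0.125 + 0.125 + 0.03125
= 0.4062
Since 0.4062 ≤ 1, prefix-free code exists


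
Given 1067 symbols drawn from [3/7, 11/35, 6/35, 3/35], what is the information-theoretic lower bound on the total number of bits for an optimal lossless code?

Entropy H = 1.7887 bits/symbol
Minimum bits = H × n = 1.7887 × 1067
= 1908.50 bits


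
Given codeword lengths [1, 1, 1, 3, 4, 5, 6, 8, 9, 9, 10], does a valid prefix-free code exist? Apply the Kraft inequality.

Kraft inequality: Σ 2^(-l_i) ≤ 1 for prefix-free code
Calculating: 2^(-1) + 2^(-1) + 2^(-1) + 2^(-3) + 2^(-4) + 2^(-5) + 2^(-6) + 2^(-8) + 2^(-9) + 2^(-9) + 2^(-10)
= 0.5 + 0.5 + 0.5 + 0.125 + 0.0625 + 0.03125 + 0.015625 + 0.00390625 + 0.001953125 + 0.001953125 + 0.0009765625
= 1.7432
Since 1.7432 > 1, prefix-free code does not exist


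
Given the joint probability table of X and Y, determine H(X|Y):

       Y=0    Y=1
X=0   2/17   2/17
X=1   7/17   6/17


H(X|Y) = Σ_y p(y) H(X|Y=y)
  p(Y=0) = 9/17, H(X|Y=0) = 0.7642
  p(Y=1) = 8/17, H(X|Y=1) = 0.8113
H(X|Y) = 0.5294×0.7642 + 0.4706×0.8113 = 0.7864 bits


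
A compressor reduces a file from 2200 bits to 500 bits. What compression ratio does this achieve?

Compression ratio = Original / Compressed
= 2200 / 500 = 4.40:1


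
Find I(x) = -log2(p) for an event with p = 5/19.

Information content I(x) = -log₂(p(x))
I = -log₂(5/19) = -log₂(0.2632)
I = 1.9260 bits


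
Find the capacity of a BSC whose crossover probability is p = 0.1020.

For BSC with error probability p:
C = 1 - H(p) where H(p) is binary entropy
H(0.1020) = -0.1020 × log₂(0.1020) - 0.8980 × log₂(0.8980)
H(p) = 0.4753
C = 1 - 0.4753 = 0.5247 bits/use


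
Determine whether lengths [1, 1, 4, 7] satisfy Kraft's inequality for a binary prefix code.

Kraft inequality: Σ 2^(-l_i) ≤ 1 for prefix-free code
Calculating: 2^(-1) + 2^(-1) + 2^(-4) + 2^(-7)
= 0.5 + 0.5 + 0.0625 + 0.0078125
= 1.0703
Since 1.0703 > 1, prefix-free code does not exist


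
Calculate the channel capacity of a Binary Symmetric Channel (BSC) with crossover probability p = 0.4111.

For BSC with error probability p:
C = 1 - H(p) where H(p) is binary entropy
H(0.4111) = -0.4111 × log₂(0.4111) - 0.5889 × log₂(0.5889)
H(p) = 0.9771
C = 1 - 0.9771 = 0.0229 bits/use


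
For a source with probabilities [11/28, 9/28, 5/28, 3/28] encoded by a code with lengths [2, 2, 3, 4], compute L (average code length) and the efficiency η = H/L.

Average length L = Σ p_i × l_i = 2.3929 bits
Entropy H = 1.8449 bits
Efficiency η = H/L × 100% = 77.10%


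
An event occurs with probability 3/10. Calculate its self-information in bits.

Information content I(x) = -log₂(p(x))
I = -log₂(3/10) = -log₂(0.3000)
I = 1.7370 bits


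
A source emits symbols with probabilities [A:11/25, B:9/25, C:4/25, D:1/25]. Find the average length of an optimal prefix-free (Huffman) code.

Huffman tree construction:
Combine smallest probabilities repeatedly
Resulting codes:
  A: 0 (length 1)
  B: 11 (length 2)
  C: 101 (length 3)
  D: 100 (length 3)
Average length = Σ p(s) × length(s) = 1.7600 bits


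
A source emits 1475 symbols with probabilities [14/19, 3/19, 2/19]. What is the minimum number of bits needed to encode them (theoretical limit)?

Entropy H = 1.0870 bits/symbol
Minimum bits = H × n = 1.0870 × 1475
= 1603.31 bits


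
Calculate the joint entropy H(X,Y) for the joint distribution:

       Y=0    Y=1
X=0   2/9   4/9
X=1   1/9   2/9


H(X,Y) = -Σ p(x,y) log₂ p(x,y)
  p(0,0)=2/9: -0.2222 × log₂(0.2222) = 0.4822
  p(0,1)=4/9: -0.4444 × log₂(0.4444) = 0.5200
  p(1,0)=1/9: -0.1111 × log₂(0.1111) = 0.3522
  p(1,1)=2/9: -0.2222 × log₂(0.2222) = 0.4822
H(X,Y) = 1.8366 bits


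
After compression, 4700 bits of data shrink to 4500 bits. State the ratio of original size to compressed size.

Compression ratio = Original / Compressed
= 4700 / 4500 = 1.04:1


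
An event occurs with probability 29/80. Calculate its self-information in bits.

Information content I(x) = -log₂(p(x))
I = -log₂(29/80) = -log₂(0.3625)
I = 1.4639 bits


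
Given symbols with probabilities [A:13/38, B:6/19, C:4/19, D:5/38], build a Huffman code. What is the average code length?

Huffman tree construction:
Combine smallest probabilities repeatedly
Resulting codes:
  A: 11 (length 2)
  B: 10 (length 2)
  C: 01 (length 2)
  D: 00 (length 2)
Average length = Σ p(s) × length(s) = 2.0000 bits


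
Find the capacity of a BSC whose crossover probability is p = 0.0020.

For BSC with error probability p:
C = 1 - H(p) where H(p) is binary entropy
H(0.0020) = -0.0020 × log₂(0.0020) - 0.9980 × log₂(0.9980)
H(p) = 0.0208
C = 1 - 0.0208 = 0.9792 bits/use


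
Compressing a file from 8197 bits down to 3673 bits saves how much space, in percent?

Space savings = (1 - Compressed/Original) × 100%
= (1 - 3673/8197) × 100%
= 55.19%


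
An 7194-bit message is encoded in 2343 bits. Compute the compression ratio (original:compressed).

Compression ratio = Original / Compressed
= 7194 / 2343 = 3.07:1


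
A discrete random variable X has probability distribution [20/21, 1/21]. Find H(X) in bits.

H(X) = -Σ p(x) log₂ p(x)
  -20/21 × log₂(20/21) = 0.0670
  -1/21 × log₂(1/21) = 0.2092
H(X) = 0.2762 bits


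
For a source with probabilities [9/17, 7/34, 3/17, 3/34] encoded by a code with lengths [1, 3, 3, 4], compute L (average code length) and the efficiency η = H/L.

Average length L = Σ p_i × l_i = 2.0294 bits
Entropy H = 1.7059 bits
Efficiency η = H/L × 100% = 84.06%


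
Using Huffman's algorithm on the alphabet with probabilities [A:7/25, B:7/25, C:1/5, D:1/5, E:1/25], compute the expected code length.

Huffman tree construction:
Combine smallest probabilities repeatedly
Resulting codes:
  A: 10 (length 2)
  B: 11 (length 2)
  C: 011 (length 3)
  D: 00 (length 2)
  E: 010 (length 3)
Average length = Σ p(s) × length(s) = 2.2400 bits


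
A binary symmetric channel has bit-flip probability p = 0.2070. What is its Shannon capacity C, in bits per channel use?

For BSC with error probability p:
C = 1 - H(p) where H(p) is binary entropy
H(0.2070) = -0.2070 × log₂(0.2070) - 0.7930 × log₂(0.7930)
H(p) = 0.7357
C = 1 - 0.7357 = 0.2643 bits/use


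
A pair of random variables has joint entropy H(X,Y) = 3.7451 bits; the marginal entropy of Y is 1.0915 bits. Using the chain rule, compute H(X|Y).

Chain rule: H(X,Y) = H(X|Y) + H(Y)
H(X|Y) = H(X,Y) - H(Y) = 3.7451 - 1.0915 = 2.6536 bits


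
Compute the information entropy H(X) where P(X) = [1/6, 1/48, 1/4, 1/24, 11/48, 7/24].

H(X) = -Σ p(x) log₂ p(x)
  -1/6 × log₂(1/6) = 0.4308
  -1/48 × log₂(1/48) = 0.1164
  -1/4 × log₂(1/4) = 0.5000
  -1/24 × log₂(1/24) = 0.1910
  -11/48 × log₂(11/48) = 0.4871
  -7/24 × log₂(7/24) = 0.5185
H(X) = 2.2438 bits


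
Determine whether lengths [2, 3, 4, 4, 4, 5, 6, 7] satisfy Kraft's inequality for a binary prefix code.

Kraft inequality: Σ 2^(-l_i) ≤ 1 for prefix-free code
Calculating: 2^(-2) + 2^(-3) + 2^(-4) + 2^(-4) + 2^(-4) + 2^(-5) + 2^(-6) + 2^(-7)
= 0.25 + 0.125 + 0.0625 + 0.0625 + 0.0625 + 0.03125 + 0.015625 + 0.0078125
= 0.6172
Since 0.6172 ≤ 1, prefix-free code exists


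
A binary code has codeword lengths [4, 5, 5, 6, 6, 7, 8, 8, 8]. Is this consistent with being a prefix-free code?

Kraft inequality: Σ 2^(-l_i) ≤ 1 for prefix-free code
Calculating: 2^(-4) + 2^(-5) + 2^(-5) + 2^(-6) + 2^(-6) + 2^(-7) + 2^(-8) + 2^(-8) + 2^(-8)
= 0.0625 + 0.03125 + 0.03125 + 0.015625 + 0.015625 + 0.0078125 + 0.00390625 + 0.00390625 + 0.00390625
= 0.1758
Since 0.1758 ≤ 1, prefix-free code exists


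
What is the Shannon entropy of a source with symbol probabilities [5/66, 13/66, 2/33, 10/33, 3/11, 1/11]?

H(X) = -Σ p(x) log₂ p(x)
  -5/66 × log₂(5/66) = 0.2820
  -13/66 × log₂(13/66) = 0.4617
  -2/33 × log₂(2/33) = 0.2451
  -10/33 × log₂(10/33) = 0.5220
  -3/11 × log₂(3/11) = 0.5112
  -1/11 × log₂(1/11) = 0.3145
H(X) = 2.3365 bits


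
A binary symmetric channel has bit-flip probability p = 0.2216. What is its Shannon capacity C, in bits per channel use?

For BSC with error probability p:
C = 1 - H(p) where H(p) is binary entropy
H(0.2216) = -0.2216 × log₂(0.2216) - 0.7784 × log₂(0.7784)
H(p) = 0.7631
C = 1 - 0.7631 = 0.2369 bits/use


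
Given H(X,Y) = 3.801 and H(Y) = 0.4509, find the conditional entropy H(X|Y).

Chain rule: H(X,Y) = H(X|Y) + H(Y)
H(X|Y) = H(X,Y) - H(Y) = 3.801 - 0.4509 = 3.3501 bits


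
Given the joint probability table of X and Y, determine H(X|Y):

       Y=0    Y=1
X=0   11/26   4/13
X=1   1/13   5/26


H(X|Y) = Σ_y p(y) H(X|Y=y)
  p(Y=0) = 1/2, H(X|Y=0) = 0.6194
  p(Y=1) = 1/2, H(X|Y=1) = 0.9612
H(X|Y) = 0.5000×0.6194 + 0.5000×0.9612 = 0.7903 bits


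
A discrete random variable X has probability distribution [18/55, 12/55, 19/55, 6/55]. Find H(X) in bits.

H(X) = -Σ p(x) log₂ p(x)
  -18/55 × log₂(18/55) = 0.5274
  -12/55 × log₂(12/55) = 0.4792
  -19/55 × log₂(19/55) = 0.5297
  -6/55 × log₂(6/55) = 0.3487
H(X) = 1.8850 bits


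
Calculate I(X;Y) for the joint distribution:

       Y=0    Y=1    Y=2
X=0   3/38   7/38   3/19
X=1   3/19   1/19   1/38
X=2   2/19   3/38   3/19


H(X) = 1.5470, H(Y) = 1.5840, H(X,Y) = 2.9929
I(X;Y) = H(X) + H(Y) - H(X,Y) = 0.1380 bits


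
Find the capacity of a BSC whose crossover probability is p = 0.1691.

For BSC with error probability p:
C = 1 - H(p) where H(p) is binary entropy
H(0.1691) = -0.1691 × log₂(0.1691) - 0.8309 × log₂(0.8309)
H(p) = 0.6556
C = 1 - 0.6556 = 0.3444 bits/use


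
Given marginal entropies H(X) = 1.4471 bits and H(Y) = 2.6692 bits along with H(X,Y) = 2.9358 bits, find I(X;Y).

I(X;Y) = H(X) + H(Y) - H(X,Y)
I(X;Y) = 1.4471 + 2.6692 - 2.9358 = 1.1805 bits


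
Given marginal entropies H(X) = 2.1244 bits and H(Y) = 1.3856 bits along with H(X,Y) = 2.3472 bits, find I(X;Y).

I(X;Y) = H(X) + H(Y) - H(X,Y)
I(X;Y) = 2.1244 + 1.3856 - 2.3472 = 1.1628 bits


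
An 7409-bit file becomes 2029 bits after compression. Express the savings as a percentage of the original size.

Space savings = (1 - Compressed/Original) × 100%
= (1 - 2029/7409) × 100%
= 72.61%


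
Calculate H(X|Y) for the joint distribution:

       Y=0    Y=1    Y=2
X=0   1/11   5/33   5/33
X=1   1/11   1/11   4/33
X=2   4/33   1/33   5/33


H(X|Y) = Σ_y p(y) H(X|Y=y)
  p(Y=0) = 10/33, H(X|Y=0) = 1.5710
  p(Y=1) = 3/11, H(X|Y=1) = 1.3516
  p(Y=2) = 14/33, H(X|Y=2) = 1.5774
H(X|Y) = 0.3030×1.5710 + 0.2727×1.3516 + 0.4242×1.5774 = 1.5139 bits


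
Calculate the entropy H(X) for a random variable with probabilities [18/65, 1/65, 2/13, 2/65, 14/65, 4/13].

H(X) = -Σ p(x) log₂ p(x)
  -18/65 × log₂(18/65) = 0.5130
  -1/65 × log₂(1/65) = 0.0927
  -2/13 × log₂(2/13) = 0.4155
  -2/65 × log₂(2/65) = 0.1545
  -14/65 × log₂(14/65) = 0.4771
  -4/13 × log₂(4/13) = 0.5232
H(X) = 2.1759 bits


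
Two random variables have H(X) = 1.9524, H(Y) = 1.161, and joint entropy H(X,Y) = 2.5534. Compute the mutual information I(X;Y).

I(X;Y) = H(X) + H(Y) - H(X,Y)
I(X;Y) = 1.9524 + 1.161 - 2.5534 = 0.56 bits


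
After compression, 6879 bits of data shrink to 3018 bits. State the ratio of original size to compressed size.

Compression ratio = Original / Compressed
= 6879 / 3018 = 2.28:1


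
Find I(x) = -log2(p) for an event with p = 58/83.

Information content I(x) = -log₂(p(x))
I = -log₂(58/83) = -log₂(0.6988)
I = 0.5171 bits


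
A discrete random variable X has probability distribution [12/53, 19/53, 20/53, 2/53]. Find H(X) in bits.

H(X) = -Σ p(x) log₂ p(x)
  -12/53 × log₂(12/53) = 0.4852
  -19/53 × log₂(19/53) = 0.5306
  -20/53 × log₂(20/53) = 0.5306
  -2/53 × log₂(2/53) = 0.1784
H(X) = 1.7247 bits


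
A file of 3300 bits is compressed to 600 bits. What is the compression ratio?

Compression ratio = Original / Compressed
= 3300 / 600 = 5.50:1


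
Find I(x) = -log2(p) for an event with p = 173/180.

Information content I(x) = -log₂(p(x))
I = -log₂(173/180) = -log₂(0.9611)
I = 0.0572 bits


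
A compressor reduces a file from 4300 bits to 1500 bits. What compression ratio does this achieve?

Compression ratio = Original / Compressed
= 4300 / 1500 = 2.87:1


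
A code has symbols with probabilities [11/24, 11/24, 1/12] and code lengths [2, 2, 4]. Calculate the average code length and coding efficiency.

Average length L = Σ p_i × l_i = 2.1667 bits
Entropy H = 1.3305 bits
Efficiency η = H/L × 100% = 61.41%


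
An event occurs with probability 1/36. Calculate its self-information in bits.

Information content I(x) = -log₂(p(x))
I = -log₂(1/36) = -log₂(0.0278)
I = 5.1699 bits


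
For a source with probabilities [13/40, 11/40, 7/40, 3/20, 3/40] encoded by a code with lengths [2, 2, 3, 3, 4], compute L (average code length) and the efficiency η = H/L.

Average length L = Σ p_i × l_i = 2.4750 bits
Entropy H = 2.1700 bits
Efficiency η = H/L × 100% = 87.68%


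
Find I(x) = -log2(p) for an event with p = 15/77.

Information content I(x) = -log₂(p(x))
I = -log₂(15/77) = -log₂(0.1948)
I = 2.3599 bits


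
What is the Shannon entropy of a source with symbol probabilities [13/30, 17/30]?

H(X) = -Σ p(x) log₂ p(x)
  -13/30 × log₂(13/30) = 0.5228
  -17/30 × log₂(17/30) = 0.4643
H(X) = 0.9871 bits


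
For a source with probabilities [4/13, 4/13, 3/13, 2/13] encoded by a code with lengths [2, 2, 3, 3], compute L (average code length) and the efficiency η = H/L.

Average length L = Σ p_i × l_i = 2.3846 bits
Entropy H = 1.9501 bits
Efficiency η = H/L × 100% = 81.78%


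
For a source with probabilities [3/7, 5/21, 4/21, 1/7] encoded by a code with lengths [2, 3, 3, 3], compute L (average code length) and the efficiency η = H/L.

Average length L = Σ p_i × l_i = 2.5714 bits
Entropy H = 1.8736 bits
Efficiency η = H/L × 100% = 72.86%


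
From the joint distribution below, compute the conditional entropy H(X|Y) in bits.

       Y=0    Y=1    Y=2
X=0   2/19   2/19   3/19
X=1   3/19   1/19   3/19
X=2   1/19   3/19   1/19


H(X|Y) = Σ_y p(y) H(X|Y=y)
  p(Y=0) = 6/19, H(X|Y=0) = 1.4591
  p(Y=1) = 6/19, H(X|Y=1) = 1.4591
  p(Y=2) = 7/19, H(X|Y=2) = 1.4488
H(X|Y) = 0.3158×1.4591 + 0.3158×1.4591 + 0.3684×1.4488 = 1.4553 bits


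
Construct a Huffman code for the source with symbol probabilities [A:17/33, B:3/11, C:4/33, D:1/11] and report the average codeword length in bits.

Huffman tree construction:
Combine smallest probabilities repeatedly
Resulting codes:
  A: 1 (length 1)
  B: 01 (length 2)
  C: 001 (length 3)
  D: 000 (length 3)
Average length = Σ p(s) × length(s) = 1.6970 bits


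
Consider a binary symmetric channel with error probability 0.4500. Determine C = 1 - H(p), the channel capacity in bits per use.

For BSC with error probability p:
C = 1 - H(p) where H(p) is binary entropy
H(0.4500) = -0.4500 × log₂(0.4500) - 0.5500 × log₂(0.5500)
H(p) = 0.9928
C = 1 - 0.9928 = 0.0072 bits/use


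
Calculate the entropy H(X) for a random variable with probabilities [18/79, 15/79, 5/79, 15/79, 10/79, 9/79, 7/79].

H(X) = -Σ p(x) log₂ p(x)
  -18/79 × log₂(18/79) = 0.4862
  -15/79 × log₂(15/79) = 0.4551
  -5/79 × log₂(5/79) = 0.2520
  -15/79 × log₂(15/79) = 0.4551
  -10/79 × log₂(10/79) = 0.3774
  -9/79 × log₂(9/79) = 0.3570
  -7/79 × log₂(7/79) = 0.3098
H(X) = 2.6927 bits


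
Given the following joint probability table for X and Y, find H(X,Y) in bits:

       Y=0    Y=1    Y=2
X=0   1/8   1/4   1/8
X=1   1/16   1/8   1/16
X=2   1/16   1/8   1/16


H(X,Y) = -Σ p(x,y) log₂ p(x,y)
  p(0,0)=1/8: -0.1250 × log₂(0.1250) = 0.3750
  p(0,1)=1/4: -0.2500 × log₂(0.2500) = 0.5000
  p(0,2)=1/8: -0.1250 × log₂(0.1250) = 0.3750
  p(1,0)=1/16: -0.0625 × log₂(0.0625) = 0.2500
  p(1,1)=1/8: -0.1250 × log₂(0.1250) = 0.3750
  p(1,2)=1/16: -0.0625 × log₂(0.0625) = 0.2500
  p(2,0)=1/16: -0.0625 × log₂(0.0625) = 0.2500
  p(2,1)=1/8: -0.1250 × log₂(0.1250) = 0.3750
  p(2,2)=1/16: -0.0625 × log₂(0.0625) = 0.2500
H(X,Y) = 3.0000 bits


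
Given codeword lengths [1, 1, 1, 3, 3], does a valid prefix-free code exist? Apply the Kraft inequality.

Kraft inequality: Σ 2^(-l_i) ≤ 1 for prefix-free code
Calculating: 2^(-1) + 2^(-1) + 2^(-1) + 2^(-3) + 2^(-3)
= 0.5 + 0.5 + 0.5 + 0.125 + 0.125
= 1.7500
Since 1.7500 > 1, prefix-free code does not exist


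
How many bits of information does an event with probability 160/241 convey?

Information content I(x) = -log₂(p(x))
I = -log₂(160/241) = -log₂(0.6639)
I = 0.5910 bits


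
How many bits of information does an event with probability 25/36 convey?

Information content I(x) = -log₂(p(x))
I = -log₂(25/36) = -log₂(0.6944)
I = 0.5261 bits


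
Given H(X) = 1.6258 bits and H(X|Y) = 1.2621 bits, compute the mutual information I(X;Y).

I(X;Y) = H(X) - H(X|Y)
I(X;Y) = 1.6258 - 1.2621 = 0.3637 bits


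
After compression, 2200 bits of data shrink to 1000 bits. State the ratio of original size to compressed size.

Compression ratio = Original / Compressed
= 2200 / 1000 = 2.20:1


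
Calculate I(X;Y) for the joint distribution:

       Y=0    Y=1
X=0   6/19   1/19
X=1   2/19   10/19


H(X) = 0.9495, H(Y) = 0.9819, H(X,Y) = 1.5780
I(X;Y) = H(X) + H(Y) - H(X,Y) = 0.3534 bits


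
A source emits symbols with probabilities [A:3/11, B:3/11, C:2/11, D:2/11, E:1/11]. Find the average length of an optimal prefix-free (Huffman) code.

Huffman tree construction:
Combine smallest probabilities repeatedly
Resulting codes:
  A: 01 (length 2)
  B: 10 (length 2)
  C: 111 (length 3)
  D: 00 (length 2)
  E: 110 (length 3)
Average length = Σ p(s) × length(s) = 2.2727 bits


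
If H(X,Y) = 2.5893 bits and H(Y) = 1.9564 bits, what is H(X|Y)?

Chain rule: H(X,Y) = H(X|Y) + H(Y)
H(X|Y) = H(X,Y) - H(Y) = 2.5893 - 1.9564 = 0.6329 bits


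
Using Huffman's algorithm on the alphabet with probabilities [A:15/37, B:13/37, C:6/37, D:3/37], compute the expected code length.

Huffman tree construction:
Combine smallest probabilities repeatedly
Resulting codes:
  A: 0 (length 1)
  B: 11 (length 2)
  C: 101 (length 3)
  D: 100 (length 3)
Average length = Σ p(s) × length(s) = 1.8378 bits


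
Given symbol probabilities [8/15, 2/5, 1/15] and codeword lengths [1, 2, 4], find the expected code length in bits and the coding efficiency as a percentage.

Average length L = Σ p_i × l_i = 1.6000 bits
Entropy H = 1.2729 bits
Efficiency η = H/L × 100% = 79.56%


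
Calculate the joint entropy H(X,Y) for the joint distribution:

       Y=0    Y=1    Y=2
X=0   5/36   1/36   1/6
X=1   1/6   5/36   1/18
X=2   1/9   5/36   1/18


H(X,Y) = -Σ p(x,y) log₂ p(x,y)
  p(0,0)=5/36: -0.1389 × log₂(0.1389) = 0.3956
  p(0,1)=1/36: -0.0278 × log₂(0.0278) = 0.1436
  p(0,2)=1/6: -0.1667 × log₂(0.1667) = 0.4308
  p(1,0)=1/6: -0.1667 × log₂(0.1667) = 0.4308
  p(1,1)=5/36: -0.1389 × log₂(0.1389) = 0.3956
  p(1,2)=1/18: -0.0556 × log₂(0.0556) = 0.2317
  p(2,0)=1/9: -0.1111 × log₂(0.1111) = 0.3522
  p(2,1)=5/36: -0.1389 × log₂(0.1389) = 0.3956
  p(2,2)=1/18: -0.0556 × log₂(0.0556) = 0.2317
H(X,Y) = 3.0075 bits


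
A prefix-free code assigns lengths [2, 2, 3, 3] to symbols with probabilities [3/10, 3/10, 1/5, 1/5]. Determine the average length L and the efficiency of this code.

Average length L = Σ p_i × l_i = 2.4000 bits
Entropy H = 1.9710 bits
Efficiency η = H/L × 100% = 82.12%


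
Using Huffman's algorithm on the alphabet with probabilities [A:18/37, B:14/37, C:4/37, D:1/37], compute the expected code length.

Huffman tree construction:
Combine smallest probabilities repeatedly
Resulting codes:
  A: 0 (length 1)
  B: 11 (length 2)
  C: 101 (length 3)
  D: 100 (length 3)
Average length = Σ p(s) × length(s) = 1.6486 bits


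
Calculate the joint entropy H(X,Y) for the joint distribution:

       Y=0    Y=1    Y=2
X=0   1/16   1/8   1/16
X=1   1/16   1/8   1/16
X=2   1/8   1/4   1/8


H(X,Y) = -Σ p(x,y) log₂ p(x,y)
  p(0,0)=1/16: -0.0625 × log₂(0.0625) = 0.2500
  p(0,1)=1/8: -0.1250 × log₂(0.1250) = 0.3750
  p(0,2)=1/16: -0.0625 × log₂(0.0625) = 0.2500
  p(1,0)=1/16: -0.0625 × log₂(0.0625) = 0.2500
  p(1,1)=1/8: -0.1250 × log₂(0.1250) = 0.3750
  p(1,2)=1/16: -0.0625 × log₂(0.0625) = 0.2500
  p(2,0)=1/8: -0.1250 × log₂(0.1250) = 0.3750
  p(2,1)=1/4: -0.2500 × log₂(0.2500) = 0.5000
  p(2,2)=1/8: -0.1250 × log₂(0.1250) = 0.3750
H(X,Y) = 3.0000 bits


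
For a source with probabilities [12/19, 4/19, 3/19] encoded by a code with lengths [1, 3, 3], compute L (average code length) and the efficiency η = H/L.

Average length L = Σ p_i × l_i = 1.7368 bits
Entropy H = 1.3124 bits
Efficiency η = H/L × 100% = 75.56%


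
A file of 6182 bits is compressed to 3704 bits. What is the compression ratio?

Compression ratio = Original / Compressed
= 6182 / 3704 = 1.67:1


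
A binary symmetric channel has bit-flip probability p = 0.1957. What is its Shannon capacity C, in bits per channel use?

For BSC with error probability p:
C = 1 - H(p) where H(p) is binary entropy
H(0.1957) = -0.1957 × log₂(0.1957) - 0.8043 × log₂(0.8043)
H(p) = 0.7132
C = 1 - 0.7132 = 0.2868 bits/use


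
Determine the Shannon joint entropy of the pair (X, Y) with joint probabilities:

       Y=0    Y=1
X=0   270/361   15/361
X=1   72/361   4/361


H(X,Y) = -Σ p(x,y) log₂ p(x,y)
  p(0,0)=270/361: -0.7479 × log₂(0.7479) = 0.3134
  p(0,1)=15/361: -0.0416 × log₂(0.0416) = 0.1907
  p(1,0)=72/361: -0.1994 × log₂(0.1994) = 0.4639
  p(1,1)=4/361: -0.0111 × log₂(0.0111) = 0.0720
H(X,Y) = 1.0400 bits


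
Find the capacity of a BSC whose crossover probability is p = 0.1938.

For BSC with error probability p:
C = 1 - H(p) where H(p) is binary entropy
H(0.1938) = -0.1938 × log₂(0.1938) - 0.8062 × log₂(0.8062)
H(p) = 0.7094
C = 1 - 0.7094 = 0.2906 bits/use


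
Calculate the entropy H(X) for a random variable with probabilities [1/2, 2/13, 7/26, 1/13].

H(X) = -Σ p(x) log₂ p(x)
  -1/2 × log₂(1/2) = 0.5000
  -2/13 × log₂(2/13) = 0.4155
  -7/26 × log₂(7/26) = 0.5097
  -1/13 × log₂(1/13) = 0.2846
H(X) = 1.7098 bits


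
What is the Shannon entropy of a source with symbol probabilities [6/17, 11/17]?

H(X) = -Σ p(x) log₂ p(x)
  -6/17 × log₂(6/17) = 0.5303
  -11/17 × log₂(11/17) = 0.4064
H(X) = 0.9367 bits


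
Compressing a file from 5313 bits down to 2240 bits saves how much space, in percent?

Space savings = (1 - Compressed/Original) × 100%
= (1 - 2240/5313) × 100%
= 57.84%


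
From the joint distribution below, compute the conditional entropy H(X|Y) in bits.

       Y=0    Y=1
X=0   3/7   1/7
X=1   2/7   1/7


H(X|Y) = Σ_y p(y) H(X|Y=y)
  p(Y=0) = 5/7, H(X|Y=0) = 0.9710
  p(Y=1) = 2/7, H(X|Y=1) = 1.0000
H(X|Y) = 0.7143×0.9710 + 0.2857×1.0000 = 0.9793 bits


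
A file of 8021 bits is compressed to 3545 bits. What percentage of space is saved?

Space savings = (1 - Compressed/Original) × 100%
= (1 - 3545/8021) × 100%
= 55.80%


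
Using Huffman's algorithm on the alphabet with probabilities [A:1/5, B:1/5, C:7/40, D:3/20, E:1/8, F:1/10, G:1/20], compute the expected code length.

Huffman tree construction:
Combine smallest probabilities repeatedly
Resulting codes:
  A: 00 (length 2)
  B: 01 (length 2)
  C: 111 (length 3)
  D: 101 (length 3)
  E: 100 (length 3)
  F: 1101 (length 4)
  G: 1100 (length 4)
Average length = Σ p(s) × length(s) = 2.7500 bits


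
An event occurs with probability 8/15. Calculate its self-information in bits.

Information content I(x) = -log₂(p(x))
I = -log₂(8/15) = -log₂(0.5333)
I = 0.9069 bits


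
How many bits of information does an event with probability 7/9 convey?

Information content I(x) = -log₂(p(x))
I = -log₂(7/9) = -log₂(0.7778)
I = 0.3626 bits


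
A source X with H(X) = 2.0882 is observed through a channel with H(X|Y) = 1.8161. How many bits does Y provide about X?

I(X;Y) = H(X) - H(X|Y)
I(X;Y) = 2.0882 - 1.8161 = 0.2721 bits


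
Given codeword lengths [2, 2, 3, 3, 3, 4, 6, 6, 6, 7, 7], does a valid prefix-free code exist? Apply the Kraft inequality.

Kraft inequality: Σ 2^(-l_i) ≤ 1 for prefix-free code
Calculating: 2^(-2) + 2^(-2) + 2^(-3) + 2^(-3) + 2^(-3) + 2^(-4) + 2^(-6) + 2^(-6) + 2^(-6) + 2^(-7) + 2^(-7)
= 0.25 + 0.25 + 0.125 + 0.125 + 0.125 + 0.0625 + 0.015625 + 0.015625 + 0.015625 + 0.0078125 + 0.0078125
= 1.0000
Since 1.0000 ≤ 1, prefix-free code exists


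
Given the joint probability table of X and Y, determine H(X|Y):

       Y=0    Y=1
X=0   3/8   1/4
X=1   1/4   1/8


H(X|Y) = Σ_y p(y) H(X|Y=y)
  p(Y=0) = 5/8, H(X|Y=0) = 0.9710
  p(Y=1) = 3/8, H(X|Y=1) = 0.9183
H(X|Y) = 0.6250×0.9710 + 0.3750×0.9183 = 0.9512 bits


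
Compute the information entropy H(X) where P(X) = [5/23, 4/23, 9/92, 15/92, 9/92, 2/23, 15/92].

H(X) = -Σ p(x) log₂ p(x)
  -5/23 × log₂(5/23) = 0.4786
  -4/23 × log₂(4/23) = 0.4389
  -9/92 × log₂(9/92) = 0.3281
  -15/92 × log₂(15/92) = 0.4266
  -9/92 × log₂(9/92) = 0.3281
  -2/23 × log₂(2/23) = 0.3064
  -15/92 × log₂(15/92) = 0.4266
H(X) = 2.7333 bits


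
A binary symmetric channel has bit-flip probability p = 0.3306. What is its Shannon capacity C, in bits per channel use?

For BSC with error probability p:
C = 1 - H(p) where H(p) is binary entropy
H(0.3306) = -0.3306 × log₂(0.3306) - 0.6694 × log₂(0.6694)
H(p) = 0.9155
C = 1 - 0.9155 = 0.0845 bits/use


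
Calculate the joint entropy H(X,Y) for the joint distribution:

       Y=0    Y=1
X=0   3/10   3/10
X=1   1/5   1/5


H(X,Y) = -Σ p(x,y) log₂ p(x,y)
  p(0,0)=3/10: -0.3000 × log₂(0.3000) = 0.5211
  p(0,1)=3/10: -0.3000 × log₂(0.3000) = 0.5211
  p(1,0)=1/5: -0.2000 × log₂(0.2000) = 0.4644
  p(1,1)=1/5: -0.2000 × log₂(0.2000) = 0.4644
H(X,Y) = 1.9710 bits


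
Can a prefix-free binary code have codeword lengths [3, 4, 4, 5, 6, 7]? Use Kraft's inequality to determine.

Kraft inequality: Σ 2^(-l_i) ≤ 1 for prefix-free code
Calculating: 2^(-3) + 2^(-4) + 2^(-4) + 2^(-5) + 2^(-6) + 2^(-7)
= 0.125 + 0.0625 + 0.0625 + 0.03125 + 0.015625 + 0.0078125
= 0.3047
Since 0.3047 ≤ 1, prefix-free code exists


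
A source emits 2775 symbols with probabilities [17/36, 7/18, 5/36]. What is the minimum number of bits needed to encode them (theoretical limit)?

Entropy H = 1.4366 bits/symbol
Minimum bits = H × n = 1.4366 × 2775
= 3986.58 bits


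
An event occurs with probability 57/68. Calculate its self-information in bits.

Information content I(x) = -log₂(p(x))
I = -log₂(57/68) = -log₂(0.8382)
I = 0.2546 bits


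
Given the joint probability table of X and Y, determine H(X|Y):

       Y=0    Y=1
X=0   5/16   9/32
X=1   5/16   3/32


H(X|Y) = Σ_y p(y) H(X|Y=y)
  p(Y=0) = 5/8, H(X|Y=0) = 1.0000
  p(Y=1) = 3/8, H(X|Y=1) = 0.8113
H(X|Y) = 0.6250×1.0000 + 0.3750×0.8113 = 0.9292 bits
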